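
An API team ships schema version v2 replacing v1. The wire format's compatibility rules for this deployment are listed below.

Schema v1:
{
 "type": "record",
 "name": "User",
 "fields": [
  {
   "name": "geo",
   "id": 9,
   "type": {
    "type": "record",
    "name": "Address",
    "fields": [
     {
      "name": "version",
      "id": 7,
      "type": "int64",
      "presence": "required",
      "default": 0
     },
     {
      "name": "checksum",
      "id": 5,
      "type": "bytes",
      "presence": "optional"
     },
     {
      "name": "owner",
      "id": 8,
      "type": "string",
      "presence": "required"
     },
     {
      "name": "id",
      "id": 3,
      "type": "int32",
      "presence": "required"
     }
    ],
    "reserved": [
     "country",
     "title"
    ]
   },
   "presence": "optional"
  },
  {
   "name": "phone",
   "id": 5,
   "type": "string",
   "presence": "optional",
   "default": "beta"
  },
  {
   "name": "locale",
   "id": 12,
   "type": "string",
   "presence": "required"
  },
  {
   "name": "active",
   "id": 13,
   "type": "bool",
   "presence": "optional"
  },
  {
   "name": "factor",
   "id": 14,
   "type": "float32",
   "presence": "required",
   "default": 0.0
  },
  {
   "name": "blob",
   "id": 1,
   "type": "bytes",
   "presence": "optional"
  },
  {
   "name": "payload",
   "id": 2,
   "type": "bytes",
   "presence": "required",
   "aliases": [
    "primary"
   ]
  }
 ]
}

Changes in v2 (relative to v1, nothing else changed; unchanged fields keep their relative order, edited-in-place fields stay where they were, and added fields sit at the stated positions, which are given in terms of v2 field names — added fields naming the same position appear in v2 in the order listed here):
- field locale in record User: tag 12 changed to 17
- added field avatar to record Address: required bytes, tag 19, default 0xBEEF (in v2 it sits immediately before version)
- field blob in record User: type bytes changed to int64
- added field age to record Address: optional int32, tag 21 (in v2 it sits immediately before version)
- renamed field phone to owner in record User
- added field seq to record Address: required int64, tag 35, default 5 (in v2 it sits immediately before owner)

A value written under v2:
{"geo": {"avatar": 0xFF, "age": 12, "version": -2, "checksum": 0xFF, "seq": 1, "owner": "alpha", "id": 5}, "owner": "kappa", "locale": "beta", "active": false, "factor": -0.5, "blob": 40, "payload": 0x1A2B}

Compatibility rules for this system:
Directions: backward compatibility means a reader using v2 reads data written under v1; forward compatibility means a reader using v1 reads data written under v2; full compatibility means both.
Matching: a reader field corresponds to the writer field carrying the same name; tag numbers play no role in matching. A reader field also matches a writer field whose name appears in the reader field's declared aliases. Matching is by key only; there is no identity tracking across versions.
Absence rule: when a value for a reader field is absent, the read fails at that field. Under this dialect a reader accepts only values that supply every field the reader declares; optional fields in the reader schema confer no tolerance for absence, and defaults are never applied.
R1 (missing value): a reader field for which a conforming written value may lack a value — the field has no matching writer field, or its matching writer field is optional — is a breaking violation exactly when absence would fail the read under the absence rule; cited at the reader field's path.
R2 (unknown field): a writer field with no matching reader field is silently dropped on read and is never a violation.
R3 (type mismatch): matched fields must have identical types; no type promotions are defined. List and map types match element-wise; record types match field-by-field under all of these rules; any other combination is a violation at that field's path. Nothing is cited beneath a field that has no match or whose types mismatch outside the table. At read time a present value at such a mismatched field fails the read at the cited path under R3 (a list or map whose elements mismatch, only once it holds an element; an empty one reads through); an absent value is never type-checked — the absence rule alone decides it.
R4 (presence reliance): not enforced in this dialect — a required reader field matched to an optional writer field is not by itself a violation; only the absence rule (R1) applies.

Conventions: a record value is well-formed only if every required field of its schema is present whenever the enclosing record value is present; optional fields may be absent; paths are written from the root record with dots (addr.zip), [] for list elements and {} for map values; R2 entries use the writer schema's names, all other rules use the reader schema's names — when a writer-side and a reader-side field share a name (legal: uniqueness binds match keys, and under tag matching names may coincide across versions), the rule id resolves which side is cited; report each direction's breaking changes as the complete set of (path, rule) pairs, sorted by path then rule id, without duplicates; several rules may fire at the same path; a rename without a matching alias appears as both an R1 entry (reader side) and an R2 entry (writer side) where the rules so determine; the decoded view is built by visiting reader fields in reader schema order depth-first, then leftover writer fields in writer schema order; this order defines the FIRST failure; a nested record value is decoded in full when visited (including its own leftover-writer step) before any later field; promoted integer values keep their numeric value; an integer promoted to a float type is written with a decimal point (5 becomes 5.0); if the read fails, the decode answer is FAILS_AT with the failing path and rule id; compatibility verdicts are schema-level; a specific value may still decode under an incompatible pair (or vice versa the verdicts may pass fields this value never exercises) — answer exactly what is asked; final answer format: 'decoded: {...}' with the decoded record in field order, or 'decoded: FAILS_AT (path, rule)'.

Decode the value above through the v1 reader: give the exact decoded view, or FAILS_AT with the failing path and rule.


the writer's type comes first in each User pair
decoding the User value with the v1 reader:
  geo.version := -2
  geo.checksum := 0xFF
  geo.owner := "alpha"
  geo.id := 5
  writer geo.avatar: unknown -> dropped
  writer geo.age: unknown -> dropped
  writer geo.seq: unknown -> dropped
  read fails at phone under R1 (no fill)
  => FAILS_AT (phone, R1)
ruling out the remaining User differences:
  field locale in record User: tag 12 changed to 17 -> inert under this dialect — no rule fires on User and the result does not move
  added field age to record Address: optional int32, tag 21 (in v2 it sits immediately before version) -> a verdict-level change on User — the shown value reads the same
  field blob in record User: type bytes changed to int64 -> a verdict-level change on User — the shown value reads the same
  added field avatar to record Address: required bytes, tag 19, default 0xBEEF (in v2 it sits immediately before version) -> a verdict-level change on User — the shown value reads the same
  added field seq to record Address: required int64, tag 35, default 5 (in v2 it sits immediately before owner) -> a verdict-level change on User — the shown value reads the same

decoded: FAILS_AT (phone, R1)


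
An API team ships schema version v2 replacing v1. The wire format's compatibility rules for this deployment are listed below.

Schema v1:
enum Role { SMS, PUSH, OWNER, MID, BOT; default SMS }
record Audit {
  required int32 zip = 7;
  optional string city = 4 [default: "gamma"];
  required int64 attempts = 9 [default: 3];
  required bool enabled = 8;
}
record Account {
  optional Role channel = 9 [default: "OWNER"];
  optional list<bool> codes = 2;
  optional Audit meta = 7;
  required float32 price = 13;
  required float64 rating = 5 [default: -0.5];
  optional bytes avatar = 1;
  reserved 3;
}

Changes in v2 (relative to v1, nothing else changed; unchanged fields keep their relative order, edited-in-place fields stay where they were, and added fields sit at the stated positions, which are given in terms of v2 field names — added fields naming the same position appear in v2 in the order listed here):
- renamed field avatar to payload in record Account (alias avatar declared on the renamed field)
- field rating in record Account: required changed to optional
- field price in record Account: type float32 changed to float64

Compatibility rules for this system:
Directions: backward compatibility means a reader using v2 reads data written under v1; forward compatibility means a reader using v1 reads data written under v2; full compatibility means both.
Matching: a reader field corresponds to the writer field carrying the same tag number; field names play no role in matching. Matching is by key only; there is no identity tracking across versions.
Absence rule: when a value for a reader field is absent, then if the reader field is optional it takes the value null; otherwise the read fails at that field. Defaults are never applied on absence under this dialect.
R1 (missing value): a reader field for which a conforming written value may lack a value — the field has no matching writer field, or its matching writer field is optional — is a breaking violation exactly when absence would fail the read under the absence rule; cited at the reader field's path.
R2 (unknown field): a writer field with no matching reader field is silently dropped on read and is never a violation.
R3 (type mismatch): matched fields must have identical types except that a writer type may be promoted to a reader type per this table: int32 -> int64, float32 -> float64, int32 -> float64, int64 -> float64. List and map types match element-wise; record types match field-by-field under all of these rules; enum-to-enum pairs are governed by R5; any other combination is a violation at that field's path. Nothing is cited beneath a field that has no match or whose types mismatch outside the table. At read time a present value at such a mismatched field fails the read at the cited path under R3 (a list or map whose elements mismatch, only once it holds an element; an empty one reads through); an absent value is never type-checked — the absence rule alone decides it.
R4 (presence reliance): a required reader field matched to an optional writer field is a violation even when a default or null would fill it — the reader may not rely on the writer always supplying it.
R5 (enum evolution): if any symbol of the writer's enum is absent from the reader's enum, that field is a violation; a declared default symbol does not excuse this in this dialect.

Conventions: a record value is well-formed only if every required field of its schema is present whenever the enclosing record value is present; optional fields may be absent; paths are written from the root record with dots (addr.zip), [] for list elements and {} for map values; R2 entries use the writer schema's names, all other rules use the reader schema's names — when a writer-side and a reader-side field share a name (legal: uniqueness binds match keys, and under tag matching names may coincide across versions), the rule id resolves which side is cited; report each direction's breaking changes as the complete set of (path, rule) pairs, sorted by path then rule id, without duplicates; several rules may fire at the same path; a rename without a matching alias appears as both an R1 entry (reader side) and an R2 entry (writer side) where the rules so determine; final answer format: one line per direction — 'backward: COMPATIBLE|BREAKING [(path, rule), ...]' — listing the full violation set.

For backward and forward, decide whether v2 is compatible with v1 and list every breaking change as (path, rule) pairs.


in Account below, arrows point writer -> reader
backward pass over Account, reader schema v2, writer schema v1:
  channel: Role -> Role, writer optional; from channel
  codes: list<bool> -> list<bool>, writer optional; from codes
  meta: Audit -> Audit, writer optional; from meta
  price: float32 -> float64, writer required; from price
  rating: float64 -> float64, writer required; from rating
  payload: bytes -> bytes, writer optional; from avatar
  meta.zip: int32 -> int32, writer required; from meta.zip
  meta.city: string -> string, writer optional; from meta.city
  meta.attempts: int64 -> int64, writer required; from meta.attempts
  meta.enabled: bool -> bool, writer required; from meta.enabled
  nothing fires on Account: backward is COMPATIBLE
forward pass over Account, reader schema v1, writer schema v2:
  channel: Role -> Role, writer optional; from channel
  codes: list<bool> -> list<bool>, writer optional; from codes
  meta: Audit -> Audit, writer optional; from meta
  price: float64 -> float32, writer required; from price
  rating: float64 -> float64, writer optional; from rating
  avatar: bytes -> bytes, writer optional; from payload
  meta.zip: int32 -> int32, writer required; from meta.zip
  meta.city: string -> string, writer optional; from meta.city
  meta.attempts: int64 -> int64, writer required; from meta.attempts
  meta.enabled: bool -> bool, writer required; from meta.enabled
  rule R3 violated at price
  rule R1 violated at rating
  rule R4 violated at rating
  => forward: BREAKING (3)

backward: COMPATIBLE []; forward: BREAKING [(price, R3), (rating, R1), (rating, R4)]


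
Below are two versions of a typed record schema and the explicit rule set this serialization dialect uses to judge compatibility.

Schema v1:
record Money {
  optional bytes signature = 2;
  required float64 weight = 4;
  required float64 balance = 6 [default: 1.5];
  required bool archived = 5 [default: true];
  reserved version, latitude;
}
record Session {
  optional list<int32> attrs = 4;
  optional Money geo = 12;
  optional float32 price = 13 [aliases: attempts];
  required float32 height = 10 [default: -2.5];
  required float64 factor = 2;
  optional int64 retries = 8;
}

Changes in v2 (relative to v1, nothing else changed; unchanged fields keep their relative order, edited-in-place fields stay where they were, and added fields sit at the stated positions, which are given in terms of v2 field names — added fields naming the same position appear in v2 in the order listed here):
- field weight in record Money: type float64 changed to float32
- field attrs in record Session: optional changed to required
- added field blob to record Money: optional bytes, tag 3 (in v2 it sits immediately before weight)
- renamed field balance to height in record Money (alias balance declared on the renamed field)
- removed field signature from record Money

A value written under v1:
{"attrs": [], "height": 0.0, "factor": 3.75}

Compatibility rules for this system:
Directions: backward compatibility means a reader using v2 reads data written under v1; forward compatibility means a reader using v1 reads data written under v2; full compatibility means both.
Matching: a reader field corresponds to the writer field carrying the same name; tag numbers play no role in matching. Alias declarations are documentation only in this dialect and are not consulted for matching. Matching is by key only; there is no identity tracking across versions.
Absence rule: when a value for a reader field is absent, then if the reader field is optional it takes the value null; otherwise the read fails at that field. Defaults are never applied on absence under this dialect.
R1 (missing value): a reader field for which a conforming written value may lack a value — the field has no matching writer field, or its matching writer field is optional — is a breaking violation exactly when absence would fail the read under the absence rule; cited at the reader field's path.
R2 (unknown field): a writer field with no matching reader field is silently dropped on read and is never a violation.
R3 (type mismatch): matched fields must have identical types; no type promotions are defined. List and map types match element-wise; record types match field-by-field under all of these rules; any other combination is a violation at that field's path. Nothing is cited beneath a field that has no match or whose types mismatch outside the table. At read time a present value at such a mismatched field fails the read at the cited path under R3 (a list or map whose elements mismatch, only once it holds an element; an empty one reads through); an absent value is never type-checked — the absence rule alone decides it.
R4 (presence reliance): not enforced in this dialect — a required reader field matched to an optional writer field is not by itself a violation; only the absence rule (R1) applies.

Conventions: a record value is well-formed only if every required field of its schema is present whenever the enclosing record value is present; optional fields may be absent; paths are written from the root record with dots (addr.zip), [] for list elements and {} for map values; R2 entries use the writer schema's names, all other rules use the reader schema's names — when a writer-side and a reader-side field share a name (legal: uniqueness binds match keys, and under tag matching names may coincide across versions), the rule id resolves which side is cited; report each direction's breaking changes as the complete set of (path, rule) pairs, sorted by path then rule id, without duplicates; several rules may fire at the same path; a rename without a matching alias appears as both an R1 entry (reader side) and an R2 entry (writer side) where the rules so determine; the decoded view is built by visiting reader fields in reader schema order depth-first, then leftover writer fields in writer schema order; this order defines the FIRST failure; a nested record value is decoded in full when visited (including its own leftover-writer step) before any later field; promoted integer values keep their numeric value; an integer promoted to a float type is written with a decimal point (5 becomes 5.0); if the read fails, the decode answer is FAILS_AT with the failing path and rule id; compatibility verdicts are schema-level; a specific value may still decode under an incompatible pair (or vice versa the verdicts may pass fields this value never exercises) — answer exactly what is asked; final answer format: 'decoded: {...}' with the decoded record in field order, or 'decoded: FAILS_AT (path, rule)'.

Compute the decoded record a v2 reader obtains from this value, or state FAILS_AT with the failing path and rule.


each type pair in Session: writer, then reader
decode (reader v2):
  attrs := []
  geo := null (missing; optional => null)
  price := null (missing; optional => null)
  height := 0.0
  factor := 3.75
  retries := null (missing; optional => null)
  => decoded: {"attrs": [], "geo": null, "price": null, "height": 0.0, "factor": 3.75, "retries": null}
checking off the Session differences that do not matter here:
  field weight in record Money: type float64 changed to float32 -> affects the rule determinations only; this particular Session value decodes identically
  field attrs in record Session: optional changed to required -> affects the rule determinations only; this particular Session value decodes identically
  added field blob to record Money: optional bytes, tag 3 (in v2 it sits immediately before weight) -> fires no rule on Session under this dialect and leaves the result unchanged
  renamed field balance to height in record Money (alias balance declared on the renamed field) -> affects the rule determinations only; this particular Session value decodes identically
  removed field signature from record Money -> fires no rule on Session under this dialect and leaves the result unchanged

decoded: {"attrs": [], "geo": null, "price": null, "height": 0.0, "factor": 3.75, "retries": null}


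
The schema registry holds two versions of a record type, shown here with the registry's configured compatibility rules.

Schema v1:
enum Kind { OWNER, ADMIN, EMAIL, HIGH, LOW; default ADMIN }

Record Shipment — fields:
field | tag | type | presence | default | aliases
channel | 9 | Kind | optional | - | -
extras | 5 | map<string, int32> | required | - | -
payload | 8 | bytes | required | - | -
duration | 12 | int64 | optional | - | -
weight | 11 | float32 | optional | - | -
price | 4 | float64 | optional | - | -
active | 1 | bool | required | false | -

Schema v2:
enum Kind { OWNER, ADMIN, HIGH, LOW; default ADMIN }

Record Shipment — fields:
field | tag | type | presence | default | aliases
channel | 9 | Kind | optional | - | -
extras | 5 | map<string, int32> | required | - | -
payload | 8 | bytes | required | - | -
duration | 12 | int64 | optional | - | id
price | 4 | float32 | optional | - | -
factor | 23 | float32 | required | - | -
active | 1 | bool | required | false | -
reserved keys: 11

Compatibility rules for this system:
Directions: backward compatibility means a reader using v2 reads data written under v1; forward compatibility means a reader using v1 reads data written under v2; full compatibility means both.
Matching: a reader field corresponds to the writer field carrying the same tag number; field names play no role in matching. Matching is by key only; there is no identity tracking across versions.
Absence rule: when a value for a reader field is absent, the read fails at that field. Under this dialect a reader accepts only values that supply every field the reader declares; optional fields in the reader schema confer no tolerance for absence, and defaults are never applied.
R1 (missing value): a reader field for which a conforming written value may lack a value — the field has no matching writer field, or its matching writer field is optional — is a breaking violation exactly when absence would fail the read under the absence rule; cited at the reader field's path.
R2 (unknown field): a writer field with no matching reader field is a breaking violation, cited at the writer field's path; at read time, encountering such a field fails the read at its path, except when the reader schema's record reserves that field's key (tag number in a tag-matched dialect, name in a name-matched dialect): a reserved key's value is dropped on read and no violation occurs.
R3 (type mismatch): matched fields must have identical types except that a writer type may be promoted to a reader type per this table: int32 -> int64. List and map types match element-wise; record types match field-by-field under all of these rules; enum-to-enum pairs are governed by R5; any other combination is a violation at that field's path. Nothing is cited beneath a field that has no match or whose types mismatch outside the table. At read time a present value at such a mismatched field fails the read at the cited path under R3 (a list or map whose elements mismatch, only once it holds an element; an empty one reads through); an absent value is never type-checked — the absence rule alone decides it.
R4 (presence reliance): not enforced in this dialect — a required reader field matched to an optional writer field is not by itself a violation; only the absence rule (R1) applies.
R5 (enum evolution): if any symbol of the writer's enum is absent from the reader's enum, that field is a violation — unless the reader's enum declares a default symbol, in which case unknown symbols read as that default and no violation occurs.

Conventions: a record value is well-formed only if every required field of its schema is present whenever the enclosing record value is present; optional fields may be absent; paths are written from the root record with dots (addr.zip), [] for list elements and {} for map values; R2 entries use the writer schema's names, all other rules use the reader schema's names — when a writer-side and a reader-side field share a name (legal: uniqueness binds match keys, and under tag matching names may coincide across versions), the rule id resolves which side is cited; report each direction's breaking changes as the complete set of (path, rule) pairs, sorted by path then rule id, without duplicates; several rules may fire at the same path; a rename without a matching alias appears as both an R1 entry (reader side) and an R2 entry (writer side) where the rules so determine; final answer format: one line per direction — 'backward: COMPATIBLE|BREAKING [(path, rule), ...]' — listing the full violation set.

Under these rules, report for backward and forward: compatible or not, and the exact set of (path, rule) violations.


the writer's type comes first in each Shipment pair
backward for Shipment (reader v2, writer v1):
  writer optional, Kind -> Kind: reader channel maps from writer channel
  writer required, map<string, int32> -> map<string, int32>: reader extras maps from writer extras
  writer required, bytes -> bytes: reader payload maps from writer payload
  writer optional, int64 -> int64: reader duration maps from writer duration
  writer optional, float64 -> float32: reader price maps from writer price
  factor: no writer-side match
  writer required, bool -> bool: reader active maps from writer active
  weight (writer side), unknown to reader
  breaking: (channel, R1)
  breaking: (duration, R1)
  breaking: (factor, R1)
  breaking: (price, R1)
  breaking: (price, R3)
  backward on Shipment therefore BREAKING (5)
forward for Shipment (reader v1, writer v2):
  writer optional, Kind -> Kind: reader channel maps from writer channel
  writer required, map<string, int32> -> map<string, int32>: reader extras maps from writer extras
  writer required, bytes -> bytes: reader payload maps from writer payload
  writer optional, int64 -> int64: reader duration maps from writer duration
  weight: no writer-side match
  writer optional, float32 -> float64: reader price maps from writer price
  writer required, bool -> bool: reader active maps from writer active
  factor (writer side), unknown to reader
  breaking: (channel, R1)
  breaking: (duration, R1)
  breaking: (factor, R2)
  breaking: (price, R1)
  breaking: (price, R3)
  breaking: (weight, R1)
  forward on Shipment therefore BREAKING (6)

backward: BREAKING [(channel, R1), (duration, R1), (factor, R1), (price, R1), (price, R3)]; forward: BREAKING [(channel, R1), (duration, R1), (factor, R2), (price, R1), (price, R3), (weight, R1)]


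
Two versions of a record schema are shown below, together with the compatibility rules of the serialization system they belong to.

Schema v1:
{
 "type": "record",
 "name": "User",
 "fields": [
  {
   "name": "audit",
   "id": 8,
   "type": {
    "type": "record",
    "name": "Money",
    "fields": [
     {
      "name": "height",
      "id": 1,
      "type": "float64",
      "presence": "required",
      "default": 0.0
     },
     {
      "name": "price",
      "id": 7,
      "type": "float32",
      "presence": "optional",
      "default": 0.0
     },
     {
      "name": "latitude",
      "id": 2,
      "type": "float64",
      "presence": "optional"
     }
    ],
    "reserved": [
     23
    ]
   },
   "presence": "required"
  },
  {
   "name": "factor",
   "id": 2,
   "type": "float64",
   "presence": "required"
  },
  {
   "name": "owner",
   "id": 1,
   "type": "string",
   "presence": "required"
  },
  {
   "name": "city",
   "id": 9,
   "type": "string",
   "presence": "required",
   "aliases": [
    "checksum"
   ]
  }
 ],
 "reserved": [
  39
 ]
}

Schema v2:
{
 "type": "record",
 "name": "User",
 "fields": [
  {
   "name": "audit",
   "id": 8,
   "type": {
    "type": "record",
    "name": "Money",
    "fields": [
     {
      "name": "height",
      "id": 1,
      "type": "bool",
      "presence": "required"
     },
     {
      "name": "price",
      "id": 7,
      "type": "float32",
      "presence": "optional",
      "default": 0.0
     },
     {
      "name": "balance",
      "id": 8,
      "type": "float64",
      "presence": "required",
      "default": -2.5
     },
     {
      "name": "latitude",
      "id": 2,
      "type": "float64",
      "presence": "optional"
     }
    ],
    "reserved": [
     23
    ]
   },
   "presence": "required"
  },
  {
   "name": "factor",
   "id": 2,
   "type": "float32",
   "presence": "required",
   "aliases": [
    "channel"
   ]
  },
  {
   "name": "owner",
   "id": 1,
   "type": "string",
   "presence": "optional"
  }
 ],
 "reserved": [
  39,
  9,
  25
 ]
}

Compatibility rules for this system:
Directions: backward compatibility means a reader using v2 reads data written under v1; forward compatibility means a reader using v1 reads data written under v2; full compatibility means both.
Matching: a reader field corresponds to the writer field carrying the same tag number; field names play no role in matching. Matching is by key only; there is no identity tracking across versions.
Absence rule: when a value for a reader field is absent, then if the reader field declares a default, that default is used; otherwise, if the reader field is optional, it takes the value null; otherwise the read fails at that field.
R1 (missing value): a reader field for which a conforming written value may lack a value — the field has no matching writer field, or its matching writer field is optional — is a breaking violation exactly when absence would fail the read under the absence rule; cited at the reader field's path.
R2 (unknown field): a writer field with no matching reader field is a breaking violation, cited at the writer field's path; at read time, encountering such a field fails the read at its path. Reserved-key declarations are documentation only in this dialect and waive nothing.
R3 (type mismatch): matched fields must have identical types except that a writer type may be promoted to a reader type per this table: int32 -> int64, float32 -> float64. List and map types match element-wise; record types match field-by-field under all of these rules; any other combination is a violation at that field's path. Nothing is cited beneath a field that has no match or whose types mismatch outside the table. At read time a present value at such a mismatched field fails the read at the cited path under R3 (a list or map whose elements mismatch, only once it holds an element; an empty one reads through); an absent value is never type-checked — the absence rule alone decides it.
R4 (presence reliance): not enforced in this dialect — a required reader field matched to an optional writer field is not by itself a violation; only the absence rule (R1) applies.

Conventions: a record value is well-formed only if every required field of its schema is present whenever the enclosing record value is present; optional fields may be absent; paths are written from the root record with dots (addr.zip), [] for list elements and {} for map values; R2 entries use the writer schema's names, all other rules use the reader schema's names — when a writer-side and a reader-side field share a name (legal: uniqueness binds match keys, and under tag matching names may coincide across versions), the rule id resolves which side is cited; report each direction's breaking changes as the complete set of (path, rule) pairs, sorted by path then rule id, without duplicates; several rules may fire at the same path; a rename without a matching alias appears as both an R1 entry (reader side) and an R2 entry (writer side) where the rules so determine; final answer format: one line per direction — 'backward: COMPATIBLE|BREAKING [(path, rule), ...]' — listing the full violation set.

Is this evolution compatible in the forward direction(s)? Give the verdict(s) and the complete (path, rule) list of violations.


arrows below run writer -> reader for User
forward analysis of User with v1 as reader and v2 as writer:
  Money -> Money, writer required: audit aligns to audit
  float32 -> float64, writer required: factor aligns to factor
  string -> string, writer optional: owner aligns to owner
  city: no writer match
  bool -> float64, writer required: audit.height aligns to audit.height
  float32 -> float32, writer optional: audit.price aligns to audit.price
  float64 -> float64, writer optional: audit.latitude aligns to audit.latitude
  audit.balance (writer side), unknown to reader
  rule R2 violated at audit.balance
  rule R3 violated at audit.height
  rule R1 violated at city
  rule R1 violated at owner
  => 4 violation(s): forward is BREAKING for User
ruling out the remaining User differences:
  field factor in record User: type float64 changed to float32 -> affects backward compatibility only, which is not asked

forward: BREAKING [(audit.balance, R2), (audit.height, R3), (city, R1), (owner, R1)]


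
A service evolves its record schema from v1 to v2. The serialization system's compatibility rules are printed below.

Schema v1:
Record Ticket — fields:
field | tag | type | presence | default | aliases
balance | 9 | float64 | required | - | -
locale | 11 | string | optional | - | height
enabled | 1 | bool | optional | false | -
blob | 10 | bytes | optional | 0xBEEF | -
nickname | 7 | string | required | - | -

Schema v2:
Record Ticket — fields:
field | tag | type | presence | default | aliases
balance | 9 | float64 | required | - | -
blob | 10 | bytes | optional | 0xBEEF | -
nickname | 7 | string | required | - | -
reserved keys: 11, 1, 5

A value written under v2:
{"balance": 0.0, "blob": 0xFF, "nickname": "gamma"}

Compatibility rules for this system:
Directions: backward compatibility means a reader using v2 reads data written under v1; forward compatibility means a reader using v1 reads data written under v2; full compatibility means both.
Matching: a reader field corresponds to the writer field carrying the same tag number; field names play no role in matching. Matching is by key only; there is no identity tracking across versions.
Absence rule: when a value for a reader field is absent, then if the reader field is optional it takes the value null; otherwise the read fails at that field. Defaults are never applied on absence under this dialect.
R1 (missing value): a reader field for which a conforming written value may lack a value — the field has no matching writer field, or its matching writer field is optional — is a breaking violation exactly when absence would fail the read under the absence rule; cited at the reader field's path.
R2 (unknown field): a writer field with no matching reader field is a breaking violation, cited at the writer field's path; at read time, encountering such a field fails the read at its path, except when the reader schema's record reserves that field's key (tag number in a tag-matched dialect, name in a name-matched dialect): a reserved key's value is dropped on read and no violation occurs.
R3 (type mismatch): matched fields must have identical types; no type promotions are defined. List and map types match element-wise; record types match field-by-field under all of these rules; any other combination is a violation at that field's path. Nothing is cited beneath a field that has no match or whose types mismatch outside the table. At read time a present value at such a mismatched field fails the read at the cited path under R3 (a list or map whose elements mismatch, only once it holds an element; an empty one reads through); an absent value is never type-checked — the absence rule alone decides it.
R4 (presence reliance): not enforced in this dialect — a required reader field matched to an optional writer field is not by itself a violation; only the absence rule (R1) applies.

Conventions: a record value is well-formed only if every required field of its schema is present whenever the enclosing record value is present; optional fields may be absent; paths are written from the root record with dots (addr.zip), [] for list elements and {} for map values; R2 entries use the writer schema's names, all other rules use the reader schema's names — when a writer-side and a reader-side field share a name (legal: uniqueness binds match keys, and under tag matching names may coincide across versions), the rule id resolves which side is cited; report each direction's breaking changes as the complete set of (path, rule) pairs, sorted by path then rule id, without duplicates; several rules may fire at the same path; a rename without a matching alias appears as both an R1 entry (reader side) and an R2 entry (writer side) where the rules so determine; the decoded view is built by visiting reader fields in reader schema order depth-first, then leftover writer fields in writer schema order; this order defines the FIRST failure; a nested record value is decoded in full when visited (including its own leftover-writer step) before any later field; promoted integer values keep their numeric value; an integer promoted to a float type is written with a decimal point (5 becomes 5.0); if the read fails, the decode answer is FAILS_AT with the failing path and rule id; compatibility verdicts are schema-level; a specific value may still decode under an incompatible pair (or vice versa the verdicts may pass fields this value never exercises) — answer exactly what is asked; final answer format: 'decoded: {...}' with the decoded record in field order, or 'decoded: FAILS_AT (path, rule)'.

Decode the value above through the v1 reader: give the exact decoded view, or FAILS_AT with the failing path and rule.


in Ticket below, arrows point writer -> reader
decoding the Ticket value with the v1 reader:
  balance := 0.0
  locale := null (not supplied -> null)
  enabled := null (not supplied -> null)
  blob := 0xFF
  nickname := "gamma"
  => decoded: {"balance": 0.0, "locale": null, "enabled": null, "blob": 0xFF, "nickname": "gamma"}
the other Ticket changes do not affect what is asked:
  removed field locale from record Ticket (its key 11 joins the reserved list) -> inert under this dialect — no rule fires on Ticket and the result does not move
  removed field enabled from record Ticket (its key 1 joins the reserved list) -> inert under this dialect — no rule fires on Ticket and the result does not move

decoded: {"balance": 0.0, "locale": null, "enabled": null, "blob": 0xFF, "nickname": "gamma"}


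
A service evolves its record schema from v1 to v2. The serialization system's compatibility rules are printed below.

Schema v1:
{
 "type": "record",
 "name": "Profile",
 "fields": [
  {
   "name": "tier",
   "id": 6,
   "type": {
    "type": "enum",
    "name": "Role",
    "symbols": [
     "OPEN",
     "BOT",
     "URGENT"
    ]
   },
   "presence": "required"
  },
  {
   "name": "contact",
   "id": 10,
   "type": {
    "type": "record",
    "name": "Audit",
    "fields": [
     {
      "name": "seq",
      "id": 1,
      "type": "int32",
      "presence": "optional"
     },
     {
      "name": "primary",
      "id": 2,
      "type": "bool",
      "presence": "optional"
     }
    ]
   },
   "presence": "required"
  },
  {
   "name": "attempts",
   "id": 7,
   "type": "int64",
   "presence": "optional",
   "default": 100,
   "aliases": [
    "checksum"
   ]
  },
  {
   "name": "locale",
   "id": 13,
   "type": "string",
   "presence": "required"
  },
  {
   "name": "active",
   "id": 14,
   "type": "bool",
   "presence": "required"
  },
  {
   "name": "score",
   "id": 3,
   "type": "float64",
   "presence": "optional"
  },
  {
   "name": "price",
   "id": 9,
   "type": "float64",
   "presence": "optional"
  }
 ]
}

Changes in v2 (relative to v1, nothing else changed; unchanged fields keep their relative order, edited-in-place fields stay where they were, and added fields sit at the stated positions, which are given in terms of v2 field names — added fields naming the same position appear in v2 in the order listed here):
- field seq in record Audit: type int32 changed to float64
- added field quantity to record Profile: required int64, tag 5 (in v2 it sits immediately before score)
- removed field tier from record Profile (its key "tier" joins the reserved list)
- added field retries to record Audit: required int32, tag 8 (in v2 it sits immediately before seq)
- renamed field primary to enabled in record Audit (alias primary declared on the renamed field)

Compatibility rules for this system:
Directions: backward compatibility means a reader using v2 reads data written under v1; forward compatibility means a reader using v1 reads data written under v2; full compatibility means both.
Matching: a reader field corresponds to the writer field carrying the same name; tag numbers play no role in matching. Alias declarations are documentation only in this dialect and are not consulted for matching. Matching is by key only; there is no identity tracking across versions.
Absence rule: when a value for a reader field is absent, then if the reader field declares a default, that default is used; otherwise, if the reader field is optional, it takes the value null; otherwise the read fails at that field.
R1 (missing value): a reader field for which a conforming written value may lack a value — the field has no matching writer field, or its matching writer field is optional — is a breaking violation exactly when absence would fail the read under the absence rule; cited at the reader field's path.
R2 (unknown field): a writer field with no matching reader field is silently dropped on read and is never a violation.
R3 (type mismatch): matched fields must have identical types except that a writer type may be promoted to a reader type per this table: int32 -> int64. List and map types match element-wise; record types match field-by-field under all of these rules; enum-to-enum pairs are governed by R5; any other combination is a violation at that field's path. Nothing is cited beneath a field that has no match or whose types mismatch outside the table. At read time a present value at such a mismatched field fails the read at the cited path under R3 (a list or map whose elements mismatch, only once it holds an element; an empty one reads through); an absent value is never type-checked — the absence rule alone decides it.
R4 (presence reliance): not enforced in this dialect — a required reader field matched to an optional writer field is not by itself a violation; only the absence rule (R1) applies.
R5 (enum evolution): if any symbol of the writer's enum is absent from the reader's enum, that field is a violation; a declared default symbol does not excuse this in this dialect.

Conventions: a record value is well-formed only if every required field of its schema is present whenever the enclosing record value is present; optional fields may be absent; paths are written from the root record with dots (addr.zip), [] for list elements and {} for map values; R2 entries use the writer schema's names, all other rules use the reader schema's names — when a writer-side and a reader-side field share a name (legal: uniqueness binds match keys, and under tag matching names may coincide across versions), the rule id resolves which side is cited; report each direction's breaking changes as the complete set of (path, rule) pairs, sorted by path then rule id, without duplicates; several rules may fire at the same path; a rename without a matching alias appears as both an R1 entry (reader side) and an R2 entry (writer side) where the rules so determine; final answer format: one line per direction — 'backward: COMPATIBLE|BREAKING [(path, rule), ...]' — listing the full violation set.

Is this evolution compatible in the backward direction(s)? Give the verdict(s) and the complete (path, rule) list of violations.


the writer's type comes first in each Profile pair
checking backward for Profile: reader v2 against writer v1:
  Audit -> Audit, writer required: contact aligns to contact
  int64 -> int64, writer optional: attempts aligns to attempts
  string -> string, writer required: locale aligns to locale
  bool -> bool, writer required: active aligns to active
  quantity: no writer-side match
  float64 -> float64, writer optional: score aligns to score
  float64 -> float64, writer optional: price aligns to price
  writer field tier has no reader counterpart
  contact.retries: no writer-side match
  int32 -> float64, writer optional: contact.seq aligns to contact.seq
  contact.enabled: no writer-side match
  writer field contact.primary has no reader counterpart
  rule R1 violated at contact.retries
  rule R3 violated at contact.seq
  rule R1 violated at quantity
  backward on Profile therefore BREAKING (3)
remaining Profile differences; none change what is asked:
  removed field tier from record Profile (its key "tier" joins the reserved list) -> affects forward compatibility only, which is not asked
  renamed field primary to enabled in record Audit (alias primary declared on the renamed field) -> inert for the asked Profile verdict: nothing fires

backward: BREAKING [(contact.retries, R1), (contact.seq, R3), (quantity, R1)]
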